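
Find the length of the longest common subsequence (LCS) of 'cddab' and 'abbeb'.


DP table for LCS of 'cddab' and 'abbeb':
       a  b  b  e  b
    0  0  0  0  0  0
  c 0  0  0  0  0  0
  d 0  0  0  0  0  0
  d 0  0  0  0  0  0
  a 0  1  1  1  1  1
  b 0  1  2  2  2  2
LCS: 'ab'
LCS length = 2

2


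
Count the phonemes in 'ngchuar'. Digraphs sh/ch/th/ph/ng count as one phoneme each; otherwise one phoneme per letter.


Parsing 'ngchuar' greedily, digraphs first:
  'ng' -> digraph (1 consonant phoneme) (phonemes so far: 1)
  'ch' -> digraph (1 consonant phoneme) (phonemes so far: 2)
  'u' -> vowel phoneme (phonemes so far: 3)
  'a' -> vowel phoneme (phonemes so far: 4)
  'r' -> consonant phoneme (phonemes so far: 5)
Total phonemes: 5

5


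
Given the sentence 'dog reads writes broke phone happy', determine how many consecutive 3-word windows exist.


Word trigrams from [6] words:
  Trigram 1: (dog reads writes)
  Trigram 2: (reads writes broke)
  Trigram 3: (writes broke phone)
  Trigram 4: (broke phone happy)
Total word trigrams: 6 - 2 = 4

4


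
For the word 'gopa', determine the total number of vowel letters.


Scanning each character of 'gopa':
  Position 1: 'g' -> consonant (running count: 0)
  Position 2: 'o' -> vowel (running count: 1)
  Position 3: 'p' -> consonant (running count: 1)
  Position 4: 'a' -> vowel (running count: 2)
Total vowels: 2

2


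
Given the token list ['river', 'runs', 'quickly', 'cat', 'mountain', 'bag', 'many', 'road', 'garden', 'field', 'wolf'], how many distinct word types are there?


Listing all tokens and tracking unique types:
  Token 1: 'river' -> NEW (unique so far: 1)
  Token 2: 'runs' -> NEW (unique so far: 2)
  Token 3: 'quickly' -> NEW (unique so far: 3)
  Token 4: 'cat' -> NEW (unique so far: 4)
  Token 5: 'mountain' -> NEW (unique so far: 5)
  Token 6: 'bag' -> NEW (unique so far: 6)
  Token 7: 'many' -> NEW (unique so far: 7)
  Token 8: 'road' -> NEW (unique so far: 8)
  Token 9: 'garden' -> NEW (unique so far: 9)
  Token 10: 'field' -> NEW (unique so far: 10)
  Token 11: 'wolf' -> NEW (unique so far: 11)
Unique types: ('bag', 'cat', 'field', 'garden', 'many', 'mountain', 'quickly', 'river', 'road', 'runs', 'wolf')
Vocabulary size: 11

11


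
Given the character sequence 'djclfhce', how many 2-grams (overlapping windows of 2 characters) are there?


String 'djclfhce' has length L = 8.
Number of overlapping n-grams = L - n + 1
Substituting: 8 - 2 + 1 = 7

7


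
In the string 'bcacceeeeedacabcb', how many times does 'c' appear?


Scanning 'bcacceeeeedacabcb' for 'c':
  Position 1: 'c' -> MATCH (count: 1)
  Position 3: 'c' -> MATCH (count: 2)
  Position 4: 'c' -> MATCH (count: 3)
  Position 12: 'c' -> MATCH (count: 4)
  Position 15: 'c' -> MATCH (count: 5)
Total occurrences of 'c': 5

5


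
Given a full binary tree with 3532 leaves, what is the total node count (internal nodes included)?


Leaf nodes (terminals): 3532
Internal nodes = n - 1 = 3532 - 1 = 3531
Total = leaves + internal = 3532 + 3531 = 7063

7063


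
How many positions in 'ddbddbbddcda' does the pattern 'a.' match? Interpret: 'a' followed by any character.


Pattern: a. means 'a' followed by any character.
Scanning 'ddbddbbddcda' position-by-position:
  Pos 0: window 'dd' -> no
  Pos 1: window 'db' -> no
  Pos 2: window 'bd' -> no
  Pos 3: window 'dd' -> no
  Pos 4: window 'db' -> no
  Pos 5: window 'bb' -> no
  Pos 6: window 'bd' -> no
  Pos 7: window 'dd' -> no
  Pos 8: window 'dc' -> no
  Pos 9: window 'cd' -> no
  Pos 10: window 'da' -> no
  Pos 11: window 'a' -> no
Total matches: 0

0


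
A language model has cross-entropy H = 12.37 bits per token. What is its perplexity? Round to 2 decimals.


Perplexity formula: PP = 2^H
H = 12.37
PP = 2^12.37
Decompose: 2^12.37 = 2^12 * 2^0.37
2^12 = 4096, 2^0.37 ~ 1.2923528
PP ~ 4096 * 1.2923528 = 5293.4770688
Rounded to 2 decimals: 5293.48

5293.48


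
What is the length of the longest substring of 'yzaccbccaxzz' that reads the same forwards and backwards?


Scanning 'yzaccbccaxzz' for palindromic substrings.
Substring at positions 2-8: 'accbcca'.
Check: reverse('accbcca') = 'accbcca' -> palindrome confirmed.
Neighbouring characters ('z' / 'x') break symmetry, so it cannot extend further.
No longer palindromic substring exists; longest length = 7

7


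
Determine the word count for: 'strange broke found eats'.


Counting words by splitting on spaces:
  Word 1: 'strange'
  Word 2: 'broke'
  Word 3: 'found'
  Word 4: 'eats'
Total words: 4

4


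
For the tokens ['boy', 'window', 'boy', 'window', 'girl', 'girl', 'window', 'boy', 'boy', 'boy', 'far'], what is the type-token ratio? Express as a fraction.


Tokens: 11
Unique types: ('boy', 'far', 'girl', 'window') = 4
TTR = 4/11
Already in lowest terms.

4/11


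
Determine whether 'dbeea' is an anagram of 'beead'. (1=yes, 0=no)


Sort characters of 'dbeea': 'abdee'
Sort characters of 'beead': 'abdee'
Sorted forms match -> they ARE anagrams
Result: 1

1


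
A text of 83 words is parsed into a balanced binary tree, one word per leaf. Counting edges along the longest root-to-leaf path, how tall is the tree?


In a balanced binary tree with n leaves the deepest leaf is ceil(log2(n)) edges below the root.
log2(83) = 6.3750
ceil(6.3750) = 7
height (edges) = 7

7


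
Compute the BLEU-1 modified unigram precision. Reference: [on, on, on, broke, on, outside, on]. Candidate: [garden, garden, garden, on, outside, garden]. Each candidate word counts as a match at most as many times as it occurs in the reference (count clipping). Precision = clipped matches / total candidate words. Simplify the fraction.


Reference word counts: {'broke': 1, 'on': 5, 'outside': 1}
Checking each candidate word (with clipping):
  'garden' -> not in reference -> no match (matches: 0)
  'garden' -> not in reference -> no match (matches: 0)
  'garden' -> not in reference -> no match (matches: 0)
  'on' -> in reference (ref count 5, used 1/5) -> match (matches: 1)
  'outside' -> in reference (ref count 1, used 1/1) -> match (matches: 2)
  'garden' -> not in reference -> no match (matches: 2)
Clipped matches: 2, Candidate length: 6
Precision = 2/6 = 1/3

1/3


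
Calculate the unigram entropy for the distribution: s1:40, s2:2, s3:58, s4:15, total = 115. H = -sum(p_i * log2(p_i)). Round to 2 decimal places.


Computing entropy H = -sum(p_i * log2(p_i)):
  s1: p = 40/115 = 0.3478, -p*log2(p) = 0.5299
  s2: p = 2/115 = 0.0174, -p*log2(p) = 0.1017
  s3: p = 58/115 = 0.5043, -p*log2(p) = 0.4980
  s4: p = 15/115 = 0.1304, -p*log2(p) = 0.3833
H = sum of terms = 1.5129
Rounded to 2 decimals: 1.51

1.51


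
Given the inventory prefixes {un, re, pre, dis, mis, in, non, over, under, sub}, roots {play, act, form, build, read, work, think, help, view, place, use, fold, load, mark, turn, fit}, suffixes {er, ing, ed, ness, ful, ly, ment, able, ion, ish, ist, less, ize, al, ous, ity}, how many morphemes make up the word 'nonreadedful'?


Segmenting 'nonreadedful' against the inventory:
  'non' -> prefix (morpheme 1)
  'read' -> root (morpheme 2)
  'ed' -> suffix (morpheme 3)
  'ful' -> suffix (morpheme 4)
Total morphemes: 4

4


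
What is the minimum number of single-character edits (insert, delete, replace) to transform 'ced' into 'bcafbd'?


Building DP table for s1='ced' (len 3) and s2='bcafbd' (len 6):
       b  c  a  f  b  d
    0  1  2  3  4  5  6
  c 1  1  1  2  3  4  5
  e 2  2  2  2  3  4  5
  d 3  3  3  3  3  4  4
Edit distance = dp[3][6] = 4

4


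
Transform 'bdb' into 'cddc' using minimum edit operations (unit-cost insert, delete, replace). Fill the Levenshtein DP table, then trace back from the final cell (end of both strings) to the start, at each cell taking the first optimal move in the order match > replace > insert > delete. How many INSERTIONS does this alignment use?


Edit distance = 3. Backtracking from cell (3, 4) with preference match > replace > insert > delete,
then listing the resulting alignment 'bdb' -> 'cddc' left to right:
  Step 1: insert 'c' [insertion #1]
  Step 2: replace b->d
  Step 3: keep 'd'
  Step 4: replace b->c
Total insertions: 1

1


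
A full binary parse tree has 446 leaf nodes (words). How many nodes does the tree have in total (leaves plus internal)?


Leaf nodes (terminals): 446
Internal nodes = n - 1 = 446 - 1 = 445
Total = leaves + internal = 446 + 445 = 891

891


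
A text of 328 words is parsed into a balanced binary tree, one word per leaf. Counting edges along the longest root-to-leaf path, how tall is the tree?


In a balanced binary tree with n leaves the deepest leaf is ceil(log2(n)) edges below the root.
log2(328) = 8.3576
ceil(8.3576) = 9
height (edges) = 9

9


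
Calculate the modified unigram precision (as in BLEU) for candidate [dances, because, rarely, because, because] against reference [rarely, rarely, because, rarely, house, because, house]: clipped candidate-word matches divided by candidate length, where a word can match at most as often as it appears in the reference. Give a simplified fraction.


Reference word counts: {'because': 2, 'house': 2, 'rarely': 3}
Checking each candidate word (with clipping):
  'dances' -> not in reference -> no match (matches: 0)
  'because' -> in reference (ref count 2, used 1/2) -> match (matches: 1)
  'rarely' -> in reference (ref count 3, used 1/3) -> match (matches: 2)
  'because' -> in reference (ref count 2, used 2/2) -> match (matches: 3)
  'because' -> ref count 2 already used up (2/2) -> clipped, no match (matches: 3)
Clipped matches: 3, Candidate length: 5
Precision = 3/5

3/5


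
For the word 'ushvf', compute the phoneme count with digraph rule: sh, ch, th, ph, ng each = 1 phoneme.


Parsing 'ushvf' greedily, digraphs first:
  'u' -> vowel phoneme (phonemes so far: 1)
  'sh' -> digraph (1 consonant phoneme) (phonemes so far: 2)
  'v' -> consonant phoneme (phonemes so far: 3)
  'f' -> consonant phoneme (phonemes so far: 4)
Total phonemes: 4

4


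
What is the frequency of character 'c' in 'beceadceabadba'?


Scanning 'beceadceabadba' for 'c':
  Position 2: 'c' -> MATCH (count: 1)
  Position 6: 'c' -> MATCH (count: 2)
Total occurrences of 'c': 2

2


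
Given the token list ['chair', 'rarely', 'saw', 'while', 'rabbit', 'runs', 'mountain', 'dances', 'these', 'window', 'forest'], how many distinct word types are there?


Listing all tokens and tracking unique types:
  Token 1: 'chair' -> NEW (unique so far: 1)
  Token 2: 'rarely' -> NEW (unique so far: 2)
  Token 3: 'saw' -> NEW (unique so far: 3)
  Token 4: 'while' -> NEW (unique so far: 4)
  Token 5: 'rabbit' -> NEW (unique so far: 5)
  Token 6: 'runs' -> NEW (unique so far: 6)
  Token 7: 'mountain' -> NEW (unique so far: 7)
  Token 8: 'dances' -> NEW (unique so far: 8)
  Token 9: 'these' -> NEW (unique so far: 9)
  Token 10: 'window' -> NEW (unique so far: 10)
  Token 11: 'forest' -> NEW (unique so far: 11)
Unique types: ('chair', 'dances', 'forest', 'mountain', 'rabbit', 'rarely', 'runs', 'saw', 'these', 'while', 'window')
Vocabulary size: 11

11


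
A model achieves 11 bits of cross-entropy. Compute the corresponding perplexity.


Perplexity formula: PP = 2^H
H = 11
PP = 2^11
PP = 2^11 = 2048

2048


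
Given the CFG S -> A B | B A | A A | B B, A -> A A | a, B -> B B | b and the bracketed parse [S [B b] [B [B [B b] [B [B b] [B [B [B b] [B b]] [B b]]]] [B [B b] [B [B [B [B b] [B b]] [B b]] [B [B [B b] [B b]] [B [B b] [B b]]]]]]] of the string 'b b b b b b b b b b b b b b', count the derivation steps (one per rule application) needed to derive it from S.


Every bracketed nonterminal node [X ...] in the tree is produced by exactly one rule application.
Reading the tree off as a leftmost derivation:
  Step 1: S  =>  B B   (applied S -> B B)
  Step 2: B B  =>  b B   (applied B -> b)
  Step 3: b B  =>  b B B   (applied B -> B B)
  Step 4: b B B  =>  b B B B   (applied B -> B B)
  Step 5: b B B B  =>  b b B B   (applied B -> b)
  Step 6: b b B B  =>  b b B B B   (applied B -> B B)
  Step 7: b b B B B  =>  b b b B B   (applied B -> b)
  Step 8: b b b B B  =>  b b b B B B   (applied B -> B B)
  Step 9: b b b B B B  =>  b b b B B B B   (applied B -> B B)
  Step 10: b b b B B B B  =>  b b b b B B B   (applied B -> b)
  Step 11: b b b b B B B  =>  b b b b b B B   (applied B -> b)
  Step 12: b b b b b B B  =>  b b b b b b B   (applied B -> b)
  Step 13: b b b b b b B  =>  b b b b b b B B   (applied B -> B B)
  Step 14: b b b b b b B B  =>  b b b b b b b B   (applied B -> b)
  Step 15: b b b b b b b B  =>  b b b b b b b B B   (applied B -> B B)
  Step 16: b b b b b b b B B  =>  b b b b b b b B B B   (applied B -> B B)
  Step 17: b b b b b b b B B B  =>  b b b b b b b B B B B   (applied B -> B B)
  Step 18: b b b b b b b B B B B  =>  b b b b b b b b B B B   (applied B -> b)
  Step 19: b b b b b b b b B B B  =>  b b b b b b b b b B B   (applied B -> b)
  Step 20: b b b b b b b b b B B  =>  b b b b b b b b b b B   (applied B -> b)
  Step 21: b b b b b b b b b b B  =>  b b b b b b b b b b B B   (applied B -> B B)
  Step 22: b b b b b b b b b b B B  =>  b b b b b b b b b b B B B   (applied B -> B B)
  Step 23: b b b b b b b b b b B B B  =>  b b b b b b b b b b b B B   (applied B -> b)
  Step 24: b b b b b b b b b b b B B  =>  b b b b b b b b b b b b B   (applied B -> b)
  Step 25: b b b b b b b b b b b b B  =>  b b b b b b b b b b b b B B   (applied B -> B B)
  Step 26: b b b b b b b b b b b b B B  =>  b b b b b b b b b b b b b B   (applied B -> b)
  Step 27: b b b b b b b b b b b b b B  =>  b b b b b b b b b b b b b b   (applied B -> b)
Final yield: b b b b b b b b b b b b b b
Total rewrite steps: 27

27


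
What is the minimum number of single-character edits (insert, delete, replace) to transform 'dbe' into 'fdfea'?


Building DP table for s1='dbe' (len 3) and s2='fdfea' (len 5):
       f  d  f  e  a
    0  1  2  3  4  5
  d 1  1  1  2  3  4
  b 2  2  2  2  3  4
  e 3  3  3  3  2  3
Edit distance = dp[3][5] = 3

3


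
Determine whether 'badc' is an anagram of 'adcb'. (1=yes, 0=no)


Sort characters of 'badc': 'abcd'
Sort characters of 'adcb': 'abcd'
Sorted forms match -> they ARE anagrams
Result: 1

1


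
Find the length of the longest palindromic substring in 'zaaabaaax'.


Scanning 'zaaabaaax' for palindromic substrings.
Substring at positions 1-7: 'aaabaaa'.
Check: reverse('aaabaaa') = 'aaabaaa' -> palindrome confirmed.
Neighbouring characters ('z' / 'x') break symmetry, so it cannot extend further.
No longer palindromic substring exists; longest length = 7

7


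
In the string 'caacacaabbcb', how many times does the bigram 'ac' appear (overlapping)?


Scanning 'caacacaabbcb' for bigram 'ac':
  Position 0: 'ca' -> no
  Position 1: 'aa' -> no
  Position 2: 'ac' -> MATCH
  Position 3: 'ca' -> no
  Position 4: 'ac' -> MATCH
  Position 5: 'ca' -> no
  Position 6: 'aa' -> no
  Position 7: 'ab' -> no
  Position 8: 'bb' -> no
  Position 9: 'bc' -> no
  Position 10: 'cb' -> no
Total matches: 2

2


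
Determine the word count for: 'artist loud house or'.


Counting words by splitting on spaces:
  Word 1: 'artist'
  Word 2: 'loud'
  Word 3: 'house'
  Word 4: 'or'
Total words: 4

4


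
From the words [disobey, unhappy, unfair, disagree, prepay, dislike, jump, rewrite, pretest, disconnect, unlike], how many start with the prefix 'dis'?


Checking each word for prefix 'dis':
  'disobey' -> YES, starts with 'dis' (count: 1)
  'unhappy' -> no (count: 1)
  'unfair' -> no (count: 1)
  'disagree' -> YES, starts with 'dis' (count: 2)
  'prepay' -> no (count: 2)
  'dislike' -> YES, starts with 'dis' (count: 3)
  'jump' -> no (count: 3)
  'rewrite' -> no (count: 3)
  'pretest' -> no (count: 3)
  'disconnect' -> YES, starts with 'dis' (count: 4)
  'unlike' -> no (count: 4)
Total with prefix 'dis': 4

4


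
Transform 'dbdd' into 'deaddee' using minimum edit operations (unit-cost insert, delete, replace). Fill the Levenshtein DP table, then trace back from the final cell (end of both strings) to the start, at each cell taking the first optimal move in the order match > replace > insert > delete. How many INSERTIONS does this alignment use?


Edit distance = 4. Backtracking from cell (4, 7) with preference match > replace > insert > delete,
then listing the resulting alignment 'dbdd' -> 'deaddee' left to right:
  Step 1: keep 'd'
  Step 2: insert 'e' [insertion #1]
  Step 3: replace b->a
  Step 4: keep 'd'
  Step 5: keep 'd'
  Step 6: insert 'e' [insertion #2]
  Step 7: insert 'e' [insertion #3]
Total insertions: 3

3


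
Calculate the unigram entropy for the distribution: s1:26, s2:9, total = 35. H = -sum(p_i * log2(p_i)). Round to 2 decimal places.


Computing entropy H = -sum(p_i * log2(p_i)):
  s1: p = 26/35 = 0.7429, -p*log2(p) = 0.3186
  s2: p = 9/35 = 0.2571, -p*log2(p) = 0.5038
H = sum of terms = 0.8224
Rounded to 2 decimals: 0.82

0.82


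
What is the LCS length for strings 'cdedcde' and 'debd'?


DP table for LCS of 'cdedcde' and 'debd':
       d  e  b  d
    0  0  0  0  0
  c 0  0  0  0  0
  d 0  1  1  1  1
  e 0  1  2  2  2
  d 0  1  2  2  3
  c 0  1  2  2  3
  d 0  1  2  2  3
  e 0  1  2  2  3
LCS: 'ded'
LCS length = 3

3


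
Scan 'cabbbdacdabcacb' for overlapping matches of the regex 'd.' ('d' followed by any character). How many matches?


Pattern: d. means 'd' followed by any character.
Scanning 'cabbbdacdabcacb' position-by-position:
  Pos 0: window 'ca' -> no
  Pos 1: window 'ab' -> no
  Pos 2: window 'bb' -> no
  Pos 3: window 'bb' -> no
  Pos 4: window 'bd' -> no
  Pos 5: window 'da' -> MATCH
  Pos 6: window 'ac' -> no
  Pos 7: window 'cd' -> no
  Pos 8: window 'da' -> MATCH
  Pos 9: window 'ab' -> no
  Pos 10: window 'bc' -> no
  Pos 11: window 'ca' -> no
  Pos 12: window 'ac' -> no
  Pos 13: window 'cb' -> no
  Pos 14: window 'b' -> no
Total matches: 2

2


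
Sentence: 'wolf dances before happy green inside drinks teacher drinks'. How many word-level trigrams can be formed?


Word trigrams from [9] words:
  Trigram 1: (wolf dances before)
  Trigram 2: (dances before happy)
  Trigram 3: (before happy green)
  Trigram 4: (happy green inside)
  Trigram 5: (green inside drinks)
  Trigram 6: (inside drinks teacher)
  Trigram 7: (drinks teacher drinks)
Total word trigrams: 9 - 2 = 7

7


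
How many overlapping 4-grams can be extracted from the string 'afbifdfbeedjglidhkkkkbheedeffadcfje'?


String 'afbifdfbeedjglidhkkkkbheedeffadcfje' has length L = 35.
Number of overlapping n-grams = L - n + 1
Substituting: 35 - 4 + 1 = 32

32


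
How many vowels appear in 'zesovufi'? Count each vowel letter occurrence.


Scanning each character of 'zesovufi':
  Position 1: 'z' -> consonant (running count: 0)
  Position 2: 'e' -> vowel (running count: 1)
  Position 3: 's' -> consonant (running count: 1)
  Position 4: 'o' -> vowel (running count: 2)
  Position 5: 'v' -> consonant (running count: 2)
  Position 6: 'u' -> vowel (running count: 3)
  Position 7: 'f' -> consonant (running count: 3)
  Position 8: 'i' -> vowel (running count: 4)
Total vowels: 4

4


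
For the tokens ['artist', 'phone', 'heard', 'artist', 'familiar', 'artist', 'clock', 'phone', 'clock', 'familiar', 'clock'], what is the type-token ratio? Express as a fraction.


Tokens: 11
Unique types: ('artist', 'clock', 'familiar', 'heard', 'phone') = 5
TTR = 5/11
Already in lowest terms.

5/11


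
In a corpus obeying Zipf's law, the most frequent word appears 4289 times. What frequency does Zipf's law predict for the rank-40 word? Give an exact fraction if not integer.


Zipf's law: freq(rank) = f1 / rank
f1 = 4289, rank = 40
freq = 4289 / 40
GCD(4289, 40) = 1
Simplified: 4289/40

4289/40


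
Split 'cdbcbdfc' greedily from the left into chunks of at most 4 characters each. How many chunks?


'cdbcbdfc' has 8 characters.
Chunking with max size 4:
  Chunk 1: 'cdbc' (positions 0-3)
  Chunk 2: 'bdfc' (positions 4-7)
Total chunks: ceil(8 / 4) = 2

2


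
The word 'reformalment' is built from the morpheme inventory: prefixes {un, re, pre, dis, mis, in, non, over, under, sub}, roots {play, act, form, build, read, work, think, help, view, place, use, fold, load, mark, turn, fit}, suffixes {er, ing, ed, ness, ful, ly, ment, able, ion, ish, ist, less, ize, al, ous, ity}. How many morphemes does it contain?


Segmenting 'reformalment' against the inventory:
  're' -> prefix (morpheme 1)
  'form' -> root (morpheme 2)
  'al' -> suffix (morpheme 3)
  'ment' -> suffix (morpheme 4)
Total morphemes: 4

4


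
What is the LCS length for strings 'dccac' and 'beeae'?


DP table for LCS of 'dccac' and 'beeae':
       b  e  e  a  e
    0  0  0  0  0  0
  d 0  0  0  0  0  0
  c 0  0  0  0  0  0
  c 0  0  0  0  0  0
  a 0  0  0  0  1  1
  c 0  0  0  0  1  1
LCS: 'a'
LCS length = 1

1


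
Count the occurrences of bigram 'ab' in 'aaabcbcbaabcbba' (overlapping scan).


Scanning 'aaabcbcbaabcbba' for bigram 'ab':
  Position 0: 'aa' -> no
  Position 1: 'aa' -> no
  Position 2: 'ab' -> MATCH
  Position 3: 'bc' -> no
  Position 4: 'cb' -> no
  Position 5: 'bc' -> no
  Position 6: 'cb' -> no
  Position 7: 'ba' -> no
  Position 8: 'aa' -> no
  Position 9: 'ab' -> MATCH
  Position 10: 'bc' -> no
  Position 11: 'cb' -> no
  Position 12: 'bb' -> no
  Position 13: 'ba' -> no
Total matches: 2

2


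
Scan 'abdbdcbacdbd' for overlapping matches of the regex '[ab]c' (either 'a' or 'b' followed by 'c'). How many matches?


Pattern: [ab]c means either 'a' or 'b' followed by 'c'.
Scanning 'abdbdcbacdbd' position-by-position:
  Pos 0: window 'ab' -> no
  Pos 1: window 'bd' -> no
  Pos 2: window 'db' -> no
  Pos 3: window 'bd' -> no
  Pos 4: window 'dc' -> no
  Pos 5: window 'cb' -> no
  Pos 6: window 'ba' -> no
  Pos 7: window 'ac' -> MATCH
  Pos 8: window 'cd' -> no
  Pos 9: window 'db' -> no
  Pos 10: window 'bd' -> no
  Pos 11: window 'd' -> no
Total matches: 1

1


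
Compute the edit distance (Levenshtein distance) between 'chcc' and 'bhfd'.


Building DP table for s1='chcc' (len 4) and s2='bhfd' (len 4):
       b  h  f  d
    0  1  2  3  4
  c 1  1  2  3  4
  h 2  2  1  2  3
  c 3  3  2  2  3
  c 4  4  3  3  3
Edit distance = dp[4][4] = 3

3


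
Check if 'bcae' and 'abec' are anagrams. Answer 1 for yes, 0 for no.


Sort characters of 'bcae': 'abce'
Sort characters of 'abec': 'abce'
Sorted forms match -> they ARE anagrams
Result: 1

1


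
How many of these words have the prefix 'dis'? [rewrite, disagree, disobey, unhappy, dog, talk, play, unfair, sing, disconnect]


Checking each word for prefix 'dis':
  'rewrite' -> no (count: 0)
  'disagree' -> YES, starts with 'dis' (count: 1)
  'disobey' -> YES, starts with 'dis' (count: 2)
  'unhappy' -> no (count: 2)
  'dog' -> no (count: 2)
  'talk' -> no (count: 2)
  'play' -> no (count: 2)
  'unfair' -> no (count: 2)
  'sing' -> no (count: 2)
  'disconnect' -> YES, starts with 'dis' (count: 3)
Total with prefix 'dis': 3

3


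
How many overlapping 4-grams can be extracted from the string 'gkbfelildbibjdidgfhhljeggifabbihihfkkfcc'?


String 'gkbfelildbibjdidgfhhljeggifabbihihfkkfcc' has length L = 40.
Number of overlapping n-grams = L - n + 1
Substituting: 40 - 4 + 1 = 37

37


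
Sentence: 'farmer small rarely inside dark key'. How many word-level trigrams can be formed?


Word trigrams from [6] words:
  Trigram 1: (farmer small rarely)
  Trigram 2: (small rarely inside)
  Trigram 3: (rarely inside dark)
  Trigram 4: (inside dark key)
Total word trigrams: 6 - 2 = 4

4


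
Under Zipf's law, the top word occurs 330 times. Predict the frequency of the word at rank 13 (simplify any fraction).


Zipf's law: freq(rank) = f1 / rank
f1 = 330, rank = 13
freq = 330 / 13
GCD(330, 13) = 1
Simplified: 330/13

330/13


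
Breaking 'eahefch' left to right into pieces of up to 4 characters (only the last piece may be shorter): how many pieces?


'eahefch' has 7 characters.
Chunking with max size 4:
  Chunk 1: 'eahe' (positions 0-3)
  Chunk 2: 'fch' (positions 4-6)
Total chunks: ceil(7 / 4) = 2

2


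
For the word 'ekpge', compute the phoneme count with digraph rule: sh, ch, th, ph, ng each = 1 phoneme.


Parsing 'ekpge' greedily, digraphs first:
  'e' -> vowel phoneme (phonemes so far: 1)
  'k' -> consonant phoneme (phonemes so far: 2)
  'p' -> consonant phoneme (phonemes so far: 3)
  'g' -> consonant phoneme (phonemes so far: 4)
  'e' -> vowel phoneme (phonemes so far: 5)
Total phonemes: 5

5


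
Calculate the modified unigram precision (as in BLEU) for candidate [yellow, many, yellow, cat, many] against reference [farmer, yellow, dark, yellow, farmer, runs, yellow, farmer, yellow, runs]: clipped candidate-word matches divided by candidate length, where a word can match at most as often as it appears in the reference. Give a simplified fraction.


Reference word counts: {'dark': 1, 'farmer': 3, 'runs': 2, 'yellow': 4}
Checking each candidate word (with clipping):
  'yellow' -> in reference (ref count 4, used 1/4) -> match (matches: 1)
  'many' -> not in reference -> no match (matches: 1)
  'yellow' -> in reference (ref count 4, used 2/4) -> match (matches: 2)
  'cat' -> not in reference -> no match (matches: 2)
  'many' -> not in reference -> no match (matches: 2)
Clipped matches: 2, Candidate length: 5
Precision = 2/5

2/5


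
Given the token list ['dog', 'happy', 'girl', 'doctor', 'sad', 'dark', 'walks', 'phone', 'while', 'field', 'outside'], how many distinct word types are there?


Listing all tokens and tracking unique types:
  Token 1: 'dog' -> NEW (unique so far: 1)
  Token 2: 'happy' -> NEW (unique so far: 2)
  Token 3: 'girl' -> NEW (unique so far: 3)
  Token 4: 'doctor' -> NEW (unique so far: 4)
  Token 5: 'sad' -> NEW (unique so far: 5)
  Token 6: 'dark' -> NEW (unique so far: 6)
  Token 7: 'walks' -> NEW (unique so far: 7)
  Token 8: 'phone' -> NEW (unique so far: 8)
  Token 9: 'while' -> NEW (unique so far: 9)
  Token 10: 'field' -> NEW (unique so far: 10)
  Token 11: 'outside' -> NEW (unique so far: 11)
Unique types: ('dark', 'doctor', 'dog', 'field', 'girl', 'happy', 'outside', 'phone', 'sad', 'walks', 'while')
Vocabulary size: 11

11


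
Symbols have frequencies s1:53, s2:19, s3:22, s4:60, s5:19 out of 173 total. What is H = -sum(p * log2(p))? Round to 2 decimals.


Computing entropy H = -sum(p_i * log2(p_i)):
  s1: p = 53/173 = 0.3064, -p*log2(p) = 0.5229
  s2: p = 19/173 = 0.1098, -p*log2(p) = 0.3500
  s3: p = 22/173 = 0.1272, -p*log2(p) = 0.3783
  s4: p = 60/173 = 0.3468, -p*log2(p) = 0.5299
  s5: p = 19/173 = 0.1098, -p*log2(p) = 0.3500
H = sum of terms = 2.1311
Rounded to 2 decimals: 2.13

2.13


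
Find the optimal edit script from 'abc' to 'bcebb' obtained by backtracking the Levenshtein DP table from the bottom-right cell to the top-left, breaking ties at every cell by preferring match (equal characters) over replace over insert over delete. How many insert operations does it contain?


Edit distance = 4. Backtracking from cell (3, 5) with preference match > replace > insert > delete,
then listing the resulting alignment 'abc' -> 'bcebb' left to right:
  Step 1: insert 'b' [insertion #1]
  Step 2: insert 'c' [insertion #2]
  Step 3: replace a->e
  Step 4: keep 'b'
  Step 5: replace c->b
Total insertions: 2

2


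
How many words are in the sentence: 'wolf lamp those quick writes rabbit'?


Counting words by splitting on spaces:
  Word 1: 'wolf'
  Word 2: 'lamp'
  Word 3: 'those'
  Word 4: 'quick'
  Word 5: 'writes'
  Word 6: 'rabbit'
Total words: 6

6


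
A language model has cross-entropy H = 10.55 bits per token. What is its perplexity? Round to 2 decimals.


Perplexity formula: PP = 2^H
H = 10.55
PP = 2^10.55
Decompose: 2^10.55 = 2^10 * 2^0.55
2^10 = 1024, 2^0.55 ~ 1.4640857
PP ~ 1024 * 1.4640857 = 1499.2237568
Rounded to 2 decimals: 1499.22

1499.22


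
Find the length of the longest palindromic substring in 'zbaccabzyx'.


Scanning 'zbaccabzyx' for palindromic substrings.
Substring at positions 0-7: 'zbaccabz'.
Check: reverse('zbaccabz') = 'zbaccabz' -> palindrome confirmed.
Neighbouring characters ('-' / 'y') break symmetry, so it cannot extend further.
No longer palindromic substring exists; longest length = 8

8


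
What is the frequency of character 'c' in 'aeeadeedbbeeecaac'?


Scanning 'aeeadeedbbeeecaac' for 'c':
  Position 13: 'c' -> MATCH (count: 1)
  Position 16: 'c' -> MATCH (count: 2)
Total occurrences of 'c': 2

2


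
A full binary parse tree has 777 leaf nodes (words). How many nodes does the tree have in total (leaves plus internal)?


Leaf nodes (terminals): 777
Internal nodes = n - 1 = 777 - 1 = 776
Total = leaves + internal = 777 + 776 = 1553

1553


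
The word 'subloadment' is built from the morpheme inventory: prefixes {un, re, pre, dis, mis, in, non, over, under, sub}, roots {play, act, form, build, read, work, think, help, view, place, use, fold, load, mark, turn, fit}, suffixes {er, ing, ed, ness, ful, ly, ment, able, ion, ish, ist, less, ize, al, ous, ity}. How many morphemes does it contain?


Segmenting 'subloadment' against the inventory:
  'sub' -> prefix (morpheme 1)
  'load' -> root (morpheme 2)
  'ment' -> suffix (morpheme 3)
Total morphemes: 3

3


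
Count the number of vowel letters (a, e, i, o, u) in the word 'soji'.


Scanning each character of 'soji':
  Position 1: 's' -> consonant (running count: 0)
  Position 2: 'o' -> vowel (running count: 1)
  Position 3: 'j' -> consonant (running count: 1)
  Position 4: 'i' -> vowel (running count: 2)
Total vowels: 2

2


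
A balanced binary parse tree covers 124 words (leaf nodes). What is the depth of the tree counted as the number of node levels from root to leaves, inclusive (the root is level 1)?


In a balanced binary tree with n leaves the deepest leaf is ceil(log2(n)) edges below the root,
so counting node levels inclusive of root and leaves gives ceil(log2(n)) + 1 levels.
log2(124) = 6.9542
ceil(6.9542) = 7
levels = 7 + 1 = 8

8


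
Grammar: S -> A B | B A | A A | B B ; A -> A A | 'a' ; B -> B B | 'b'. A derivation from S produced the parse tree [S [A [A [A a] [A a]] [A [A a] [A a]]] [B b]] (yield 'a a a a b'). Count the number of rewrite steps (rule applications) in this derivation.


Every bracketed nonterminal node [X ...] in the tree is produced by exactly one rule application.
Reading the tree off as a leftmost derivation:
  Step 1: S  =>  A B   (applied S -> A B)
  Step 2: A B  =>  A A B   (applied A -> A A)
  Step 3: A A B  =>  A A A B   (applied A -> A A)
  Step 4: A A A B  =>  a A A B   (applied A -> a)
  Step 5: a A A B  =>  a a A B   (applied A -> a)
  Step 6: a a A B  =>  a a A A B   (applied A -> A A)
  Step 7: a a A A B  =>  a a a A B   (applied A -> a)
  Step 8: a a a A B  =>  a a a a B   (applied A -> a)
  Step 9: a a a a B  =>  a a a a b   (applied B -> b)
Final yield: a a a a b
Total rewrite steps: 9

9


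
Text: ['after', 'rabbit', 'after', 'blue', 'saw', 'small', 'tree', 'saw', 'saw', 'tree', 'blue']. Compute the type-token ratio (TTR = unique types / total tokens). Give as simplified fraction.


Tokens: 11
Unique types: ('after', 'blue', 'rabbit', 'saw', 'small', 'tree') = 6
TTR = 6/11
Already in lowest terms.

6/11


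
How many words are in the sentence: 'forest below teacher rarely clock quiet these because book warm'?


Counting words by splitting on spaces:
  Word 1: 'forest'
  Word 2: 'below'
  Word 3: 'teacher'
  Word 4: 'rarely'
  Word 5: 'clock'
  Word 6: 'quiet'
  Word 7: 'these'
  Word 8: 'because'
  Word 9: 'book'
  Word 10: 'warm'
Total words: 10

10


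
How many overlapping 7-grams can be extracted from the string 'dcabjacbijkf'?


String 'dcabjacbijkf' has length L = 12.
Number of overlapping n-grams = L - n + 1
Substituting: 12 - 7 + 1 = 6

6


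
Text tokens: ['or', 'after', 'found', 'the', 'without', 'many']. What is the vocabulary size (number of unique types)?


Listing all tokens and tracking unique types:
  Token 1: 'or' -> NEW (unique so far: 1)
  Token 2: 'after' -> NEW (unique so far: 2)
  Token 3: 'found' -> NEW (unique so far: 3)
  Token 4: 'the' -> NEW (unique so far: 4)
  Token 5: 'without' -> NEW (unique so far: 5)
  Token 6: 'many' -> NEW (unique so far: 6)
Unique types: ('after', 'found', 'many', 'or', 'the', 'without')
Vocabulary size: 6

6


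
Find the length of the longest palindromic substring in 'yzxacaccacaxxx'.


Scanning 'yzxacaccacaxxx' for palindromic substrings.
Substring at positions 2-11: 'xacaccacax'.
Check: reverse('xacaccacax') = 'xacaccacax' -> palindrome confirmed.
Neighbouring characters ('z' / 'x') break symmetry, so it cannot extend further.
No longer palindromic substring exists; longest length = 10

10


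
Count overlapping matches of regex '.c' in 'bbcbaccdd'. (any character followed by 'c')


Pattern: .c means any character followed by 'c'.
Scanning 'bbcbaccdd' position-by-position:
  Pos 0: window 'bb' -> no
  Pos 1: window 'bc' -> MATCH
  Pos 2: window 'cb' -> no
  Pos 3: window 'ba' -> no
  Pos 4: window 'ac' -> MATCH
  Pos 5: window 'cc' -> MATCH
  Pos 6: window 'cd' -> no
  Pos 7: window 'dd' -> no
  Pos 8: window 'd' -> no
Total matches: 3

3


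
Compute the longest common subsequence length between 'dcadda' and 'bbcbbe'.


DP table for LCS of 'dcadda' and 'bbcbbe':
       b  b  c  b  b  e
    0  0  0  0  0  0  0
  d 0  0  0  0  0  0  0
  c 0  0  0  1  1  1  1
  a 0  0  0  1  1  1  1
  d 0  0  0  1  1  1  1
  d 0  0  0  1  1  1  1
  a 0  0  0  1  1  1  1
LCS: 'c'
LCS length = 1

1


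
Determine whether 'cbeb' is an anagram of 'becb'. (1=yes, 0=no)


Sort characters of 'cbeb': 'bbce'
Sort characters of 'becb': 'bbce'
Sorted forms match -> they ARE anagrams
Result: 1

1


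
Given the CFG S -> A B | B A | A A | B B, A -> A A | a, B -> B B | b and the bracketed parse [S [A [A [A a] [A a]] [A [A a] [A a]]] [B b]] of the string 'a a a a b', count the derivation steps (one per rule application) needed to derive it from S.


Every bracketed nonterminal node [X ...] in the tree is produced by exactly one rule application.
Reading the tree off as a leftmost derivation:
  Step 1: S  =>  A B   (applied S -> A B)
  Step 2: A B  =>  A A B   (applied A -> A A)
  Step 3: A A B  =>  A A A B   (applied A -> A A)
  Step 4: A A A B  =>  a A A B   (applied A -> a)
  Step 5: a A A B  =>  a a A B   (applied A -> a)
  Step 6: a a A B  =>  a a A A B   (applied A -> A A)
  Step 7: a a A A B  =>  a a a A B   (applied A -> a)
  Step 8: a a a A B  =>  a a a a B   (applied A -> a)
  Step 9: a a a a B  =>  a a a a b   (applied B -> b)
Final yield: a a a a b
Total rewrite steps: 9

9


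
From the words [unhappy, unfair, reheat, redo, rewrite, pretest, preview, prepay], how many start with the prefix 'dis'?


Checking each word for prefix 'dis':
  'unhappy' -> no (count: 0)
  'unfair' -> no (count: 0)
  'reheat' -> no (count: 0)
  'redo' -> no (count: 0)
  'rewrite' -> no (count: 0)
  'pretest' -> no (count: 0)
  'preview' -> no (count: 0)
  'prepay' -> no (count: 0)
Total with prefix 'dis': 0

0


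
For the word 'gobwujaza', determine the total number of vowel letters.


Scanning each character of 'gobwujaza':
  Position 1: 'g' -> consonant (running count: 0)
  Position 2: 'o' -> vowel (running count: 1)
  Position 3: 'b' -> consonant (running count: 1)
  Position 4: 'w' -> consonant (running count: 1)
  Position 5: 'u' -> vowel (running count: 2)
  Position 6: 'j' -> consonant (running count: 2)
  Position 7: 'a' -> vowel (running count: 3)
  Position 8: 'z' -> consonant (running count: 3)
  Position 9: 'a' -> vowel (running count: 4)
Total vowels: 4

4


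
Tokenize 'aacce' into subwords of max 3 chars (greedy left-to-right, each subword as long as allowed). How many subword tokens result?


'aacce' has 5 characters.
Chunking with max size 3:
  Chunk 1: 'aac' (positions 0-2)
  Chunk 2: 'ce' (positions 3-4)
Total chunks: ceil(5 / 3) = 2

2


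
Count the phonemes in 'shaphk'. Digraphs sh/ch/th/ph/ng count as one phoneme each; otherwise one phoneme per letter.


Parsing 'shaphk' greedily, digraphs first:
  'sh' -> digraph (1 consonant phoneme) (phonemes so far: 1)
  'a' -> vowel phoneme (phonemes so far: 2)
  'ph' -> digraph (1 consonant phoneme) (phonemes so far: 3)
  'k' -> consonant phoneme (phonemes so far: 4)
Total phonemes: 4

4


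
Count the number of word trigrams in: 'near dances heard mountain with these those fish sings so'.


Word trigrams from [10] words:
  Trigram 1: (near dances heard)
  Trigram 2: (dances heard mountain)
  Trigram 3: (heard mountain with)
  Trigram 4: (mountain with these)
  Trigram 5: (with these those)
  Trigram 6: (these those fish)
  Trigram 7: (those fish sings)
  Trigram 8: (fish sings so)
Total word trigrams: 10 - 2 = 8

8


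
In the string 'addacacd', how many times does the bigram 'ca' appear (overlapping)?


Scanning 'addacacd' for bigram 'ca':
  Position 0: 'ad' -> no
  Position 1: 'dd' -> no
  Position 2: 'da' -> no
  Position 3: 'ac' -> no
  Position 4: 'ca' -> MATCH
  Position 5: 'ac' -> no
  Position 6: 'cd' -> no
Total matches: 1

1


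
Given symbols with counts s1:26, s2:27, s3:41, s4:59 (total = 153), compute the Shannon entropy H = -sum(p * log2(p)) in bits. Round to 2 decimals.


Computing entropy H = -sum(p_i * log2(p_i)):
  s1: p = 26/153 = 0.1699, -p*log2(p) = 0.4345
  s2: p = 27/153 = 0.1765, -p*log2(p) = 0.4416
  s3: p = 41/153 = 0.2680, -p*log2(p) = 0.5091
  s4: p = 59/153 = 0.3856, -p*log2(p) = 0.5301
H = sum of terms = 1.9153
Rounded to 2 decimals: 1.92

1.92


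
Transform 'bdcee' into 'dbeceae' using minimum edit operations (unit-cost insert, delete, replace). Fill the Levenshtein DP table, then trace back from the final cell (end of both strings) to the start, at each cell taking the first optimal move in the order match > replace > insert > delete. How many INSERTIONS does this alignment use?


Edit distance = 3. Backtracking from cell (5, 7) with preference match > replace > insert > delete,
then listing the resulting alignment 'bdcee' -> 'dbeceae' left to right:
  Step 1: insert 'd' [insertion #1]
  Step 2: keep 'b'
  Step 3: replace d->e
  Step 4: keep 'c'
  Step 5: keep 'e'
  Step 6: insert 'a' [insertion #2]
  Step 7: keep 'e'
Total insertions: 2

2


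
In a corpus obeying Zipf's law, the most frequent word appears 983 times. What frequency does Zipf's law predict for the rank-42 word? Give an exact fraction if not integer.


Zipf's law: freq(rank) = f1 / rank
f1 = 983, rank = 42
freq = 983 / 42
GCD(983, 42) = 1
Simplified: 983/42

983/42


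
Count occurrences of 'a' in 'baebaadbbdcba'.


Scanning 'baebaadbbdcba' for 'a':
  Position 1: 'a' -> MATCH (count: 1)
  Position 4: 'a' -> MATCH (count: 2)
  Position 5: 'a' -> MATCH (count: 3)
  Position 12: 'a' -> MATCH (count: 4)
Total occurrences of 'a': 4

4


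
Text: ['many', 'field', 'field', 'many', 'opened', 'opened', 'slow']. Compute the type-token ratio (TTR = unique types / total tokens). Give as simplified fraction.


Tokens: 7
Unique types: ('field', 'many', 'opened', 'slow') = 4
TTR = 4/7
Already in lowest terms.

4/7


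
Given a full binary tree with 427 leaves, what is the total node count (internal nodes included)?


Leaf nodes (terminals): 427
Internal nodes = n - 1 = 427 - 1 = 426
Total = leaves + internal = 427 + 426 = 853

853


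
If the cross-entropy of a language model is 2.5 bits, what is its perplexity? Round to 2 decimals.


Perplexity formula: PP = 2^H
H = 2.5
PP = 2^2.5
Decompose: 2^2.5 = 2^2 * 2^0.5 = 2^2 * sqrt(2)
2^2 = 4, sqrt(2) ~ 1.4142136
PP ~ 4 * 1.4142136 = 5.6568544
Rounded to 2 decimals: 5.66

5.66


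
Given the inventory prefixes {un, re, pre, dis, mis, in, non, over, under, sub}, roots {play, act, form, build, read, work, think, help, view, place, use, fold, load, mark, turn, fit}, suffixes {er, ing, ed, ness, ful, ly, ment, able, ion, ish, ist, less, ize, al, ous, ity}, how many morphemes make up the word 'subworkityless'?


Segmenting 'subworkityless' against the inventory:
  'sub' -> prefix (morpheme 1)
  'work' -> root (morpheme 2)
  'ity' -> suffix (morpheme 3)
  'less' -> suffix (morpheme 4)
Total morphemes: 4

4
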